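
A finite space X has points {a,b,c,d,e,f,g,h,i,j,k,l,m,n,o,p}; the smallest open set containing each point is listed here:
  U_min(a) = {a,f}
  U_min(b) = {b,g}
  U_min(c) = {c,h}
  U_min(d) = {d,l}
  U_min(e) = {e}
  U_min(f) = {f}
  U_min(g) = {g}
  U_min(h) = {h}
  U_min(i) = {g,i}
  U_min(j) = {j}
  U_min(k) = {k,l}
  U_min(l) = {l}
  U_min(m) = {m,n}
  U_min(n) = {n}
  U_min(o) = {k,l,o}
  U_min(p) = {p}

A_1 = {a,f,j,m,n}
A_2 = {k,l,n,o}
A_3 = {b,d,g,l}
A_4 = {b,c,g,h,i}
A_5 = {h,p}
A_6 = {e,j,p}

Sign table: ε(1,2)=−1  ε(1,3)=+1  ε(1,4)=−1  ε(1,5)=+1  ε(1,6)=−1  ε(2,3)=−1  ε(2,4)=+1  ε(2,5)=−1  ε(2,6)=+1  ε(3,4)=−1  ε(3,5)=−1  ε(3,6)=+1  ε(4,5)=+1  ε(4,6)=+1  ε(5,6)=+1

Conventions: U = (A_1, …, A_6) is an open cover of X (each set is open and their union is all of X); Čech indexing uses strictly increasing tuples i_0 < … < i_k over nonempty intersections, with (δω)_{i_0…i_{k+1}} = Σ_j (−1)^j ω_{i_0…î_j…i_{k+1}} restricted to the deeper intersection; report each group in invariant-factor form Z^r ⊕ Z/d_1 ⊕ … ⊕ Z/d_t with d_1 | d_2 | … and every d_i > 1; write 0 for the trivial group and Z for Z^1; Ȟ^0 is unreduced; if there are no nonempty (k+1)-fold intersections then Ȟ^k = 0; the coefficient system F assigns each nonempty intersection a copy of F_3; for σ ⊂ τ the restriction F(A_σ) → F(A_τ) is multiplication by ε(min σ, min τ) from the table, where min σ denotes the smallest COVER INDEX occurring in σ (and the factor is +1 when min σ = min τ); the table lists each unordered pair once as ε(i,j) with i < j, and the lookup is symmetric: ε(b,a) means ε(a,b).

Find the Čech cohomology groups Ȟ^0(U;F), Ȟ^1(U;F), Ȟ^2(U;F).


Ȟ^0 = Z/3; Ȟ^1 = Z/3; Ȟ^2 = 0

nerve of the cover:
  A12={n} A16={j} A23={l} A34={b,g} A45={h} A56={p}
C dims 6,6; δ0: rk_F3 5
Ȟ^0 = (6 − 5) − 0 = 1, so Ȟ^0 ≅ Z/3
Ȟ^1 = (6 − 0) − 5 = 1, so Ȟ^1 ≅ Z/3
Ȟ^2 = (0 − 0) − 0 = 0, so Ȟ^2 ≅ 0


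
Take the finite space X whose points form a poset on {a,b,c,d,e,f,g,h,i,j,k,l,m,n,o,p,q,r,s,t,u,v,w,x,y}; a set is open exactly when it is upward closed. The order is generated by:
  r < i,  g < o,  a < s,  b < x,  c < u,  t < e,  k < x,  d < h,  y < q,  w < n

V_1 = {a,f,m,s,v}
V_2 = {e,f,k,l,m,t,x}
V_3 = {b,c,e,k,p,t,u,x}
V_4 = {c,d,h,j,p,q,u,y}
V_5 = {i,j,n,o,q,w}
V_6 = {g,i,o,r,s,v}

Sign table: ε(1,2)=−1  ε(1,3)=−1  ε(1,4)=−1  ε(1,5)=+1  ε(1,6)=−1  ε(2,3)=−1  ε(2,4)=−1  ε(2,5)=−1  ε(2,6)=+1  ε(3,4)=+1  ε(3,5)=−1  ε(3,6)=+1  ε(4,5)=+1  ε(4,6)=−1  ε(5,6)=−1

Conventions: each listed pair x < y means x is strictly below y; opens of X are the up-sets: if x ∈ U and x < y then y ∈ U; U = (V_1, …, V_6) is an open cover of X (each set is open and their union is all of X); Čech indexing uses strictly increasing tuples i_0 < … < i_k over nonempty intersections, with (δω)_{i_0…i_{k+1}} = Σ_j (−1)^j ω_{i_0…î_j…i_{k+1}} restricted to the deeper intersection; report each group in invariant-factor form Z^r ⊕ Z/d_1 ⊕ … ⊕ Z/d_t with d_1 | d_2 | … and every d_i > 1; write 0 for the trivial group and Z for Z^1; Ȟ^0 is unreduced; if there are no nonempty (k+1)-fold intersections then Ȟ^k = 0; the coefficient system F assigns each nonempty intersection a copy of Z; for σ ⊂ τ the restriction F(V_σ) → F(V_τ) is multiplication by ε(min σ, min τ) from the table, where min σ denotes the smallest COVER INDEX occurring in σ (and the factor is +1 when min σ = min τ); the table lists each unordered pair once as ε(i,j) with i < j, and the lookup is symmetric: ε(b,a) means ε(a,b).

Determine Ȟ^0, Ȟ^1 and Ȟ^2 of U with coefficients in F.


nonempty overlaps:
  V12={f,m} V16={s,v} V23={e,k,t,x} V34={c,p,u} V45={j,q} V56={i,o}
C dims 6,6; δ0: rk 5, SNF 1^5
degree 0: 6−5−0 = 1 → Ȟ^0 ≅ Z
degree 1: 6−0−5 = 1 → Ȟ^1 ≅ Z
degree 2: 0−0−0 = 0 → Ȟ^2 ≅ 0

Ȟ^0 ≅ Z,  Ȟ^1 ≅ Z,  Ȟ^2 ≅ 0


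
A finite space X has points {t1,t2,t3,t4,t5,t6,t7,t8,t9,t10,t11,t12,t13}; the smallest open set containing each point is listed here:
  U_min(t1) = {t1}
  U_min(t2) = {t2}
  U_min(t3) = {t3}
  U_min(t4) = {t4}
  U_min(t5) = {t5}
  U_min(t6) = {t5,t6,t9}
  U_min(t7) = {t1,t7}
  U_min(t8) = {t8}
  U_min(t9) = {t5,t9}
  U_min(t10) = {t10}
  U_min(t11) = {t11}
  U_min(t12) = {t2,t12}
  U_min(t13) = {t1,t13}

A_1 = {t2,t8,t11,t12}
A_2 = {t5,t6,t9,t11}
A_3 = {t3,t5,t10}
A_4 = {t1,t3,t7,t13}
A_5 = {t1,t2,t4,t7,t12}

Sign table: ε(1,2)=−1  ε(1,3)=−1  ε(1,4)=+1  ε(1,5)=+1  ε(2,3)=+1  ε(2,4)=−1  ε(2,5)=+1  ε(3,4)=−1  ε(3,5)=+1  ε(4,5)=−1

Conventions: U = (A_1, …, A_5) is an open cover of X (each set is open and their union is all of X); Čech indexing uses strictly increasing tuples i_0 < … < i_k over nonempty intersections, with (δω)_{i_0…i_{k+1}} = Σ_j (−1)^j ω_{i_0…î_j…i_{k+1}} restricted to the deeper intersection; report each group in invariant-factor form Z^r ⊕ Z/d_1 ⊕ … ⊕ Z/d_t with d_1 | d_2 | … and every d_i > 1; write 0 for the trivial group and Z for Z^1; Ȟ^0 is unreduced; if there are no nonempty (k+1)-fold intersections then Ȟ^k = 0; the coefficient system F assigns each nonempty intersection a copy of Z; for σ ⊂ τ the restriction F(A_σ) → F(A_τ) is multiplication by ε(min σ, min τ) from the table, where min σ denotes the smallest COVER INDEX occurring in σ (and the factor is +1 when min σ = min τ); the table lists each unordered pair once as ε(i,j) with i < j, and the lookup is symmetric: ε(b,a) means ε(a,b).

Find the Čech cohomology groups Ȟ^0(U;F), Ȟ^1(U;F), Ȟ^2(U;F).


nonempty overlaps:
  A12={t11} A15={t2,t12} A23={t5} A34={t3} A45={t1,t7}
C dims 5,5; δ0: rk 5, SNF 1^4·2
degree 0: 5−5−0 = 0 → Ȟ^0 ≅ 0
degree 1: 5−0−5 = 0 plus torsion [2] → Ȟ^1 ≅ Z/2
degree 2: 0−0−0 = 0 → Ȟ^2 ≅ 0

Ȟ^0(U;F) ≅ 0, Ȟ^1(U;F) ≅ Z/2, Ȟ^2(U;F) ≅ 0


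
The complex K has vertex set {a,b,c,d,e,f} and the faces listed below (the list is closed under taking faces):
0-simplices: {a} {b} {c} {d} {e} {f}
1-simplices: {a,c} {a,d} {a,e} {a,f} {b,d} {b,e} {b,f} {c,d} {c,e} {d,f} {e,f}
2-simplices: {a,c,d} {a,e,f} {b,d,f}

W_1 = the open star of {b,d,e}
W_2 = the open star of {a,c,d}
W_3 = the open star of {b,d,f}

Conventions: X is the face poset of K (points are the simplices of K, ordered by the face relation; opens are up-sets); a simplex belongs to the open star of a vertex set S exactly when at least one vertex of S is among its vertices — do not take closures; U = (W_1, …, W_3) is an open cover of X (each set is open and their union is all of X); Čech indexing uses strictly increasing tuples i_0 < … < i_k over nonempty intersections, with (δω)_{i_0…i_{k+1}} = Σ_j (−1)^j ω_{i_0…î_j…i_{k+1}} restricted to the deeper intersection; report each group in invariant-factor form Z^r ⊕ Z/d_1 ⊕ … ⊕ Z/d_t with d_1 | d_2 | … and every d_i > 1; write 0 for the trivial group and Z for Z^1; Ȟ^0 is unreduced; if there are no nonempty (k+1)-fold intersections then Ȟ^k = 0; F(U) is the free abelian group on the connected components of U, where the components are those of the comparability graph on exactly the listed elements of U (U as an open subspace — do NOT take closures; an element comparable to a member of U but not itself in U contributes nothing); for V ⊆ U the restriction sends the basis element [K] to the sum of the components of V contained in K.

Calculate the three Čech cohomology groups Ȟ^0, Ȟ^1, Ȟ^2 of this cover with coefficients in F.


Ȟ^0 ≅ Z, Ȟ^1 ≅ Z^3 and Ȟ^2 ≅ 0

nerve simplices:
  W1={{b},{d},{e},{a,d},{a,e},{b,d},{b,e},{b,f},{c,d},{c,e},{d,f},{e,f},{a,c,d},{a,e,f},{b,d,f}} W2={{a},{c},{d},{a,c},{a,d},{a,e},{a,f},{b,d},{c,d},{c,e},{d,f},{a,c,d},{a,e,f},{b,d,f}} W3={{b},{d},{f},{a,d},{a,f},{b,d},{b,e},{b,f},{c,d},{d,f},{e,f},{a,c,d},{a,e,f},{b,d,f}}
  W12={{d},{a,d},{a,e},{b,d},{c,d},{c,e},{d,f},{a,c,d},{a,e,f},{b,d,f}} W13={{b},{d},{a,d},{b,d},{b,e},{b,f},{c,d},{d,f},{e,f},{a,c,d},{a,e,f},{b,d,f}} W23={{d},{a,d},{a,f},{b,d},{c,d},{d,f},{a,c,d},{a,e,f},{b,d,f}}
  W123={{d},{a,d},{b,d},{c,d},{d,f},{a,c,d},{a,e,f},{b,d,f}}
components per intersection:
  W1: {{b},{d},{e},{a,d},{a,e},{b,d},{b,e},{b,f},{c,d},{c,e},{d,f},{e,f},{a,c,d},{a,e,f},{b,d,f}}
  W2: {{a},{c},{d},{a,c},{a,d},{a,e},{a,f},{b,d},{c,d},{c,e},{d,f},{a,c,d},{a,e,f},{b,d,f}}
  W3: {{b},{d},{f},{a,d},{a,f},{b,d},{b,e},{b,f},{c,d},{d,f},{e,f},{a,c,d},{a,e,f},{b,d,f}}
  W12: {{d},{a,d},{b,d},{c,d},{d,f},{a,c,d},{b,d,f}} {{a,e},{a,e,f}} {{c,e}}
  W13: {{b},{d},{a,d},{b,d},{b,e},{b,f},{c,d},{d,f},{a,c,d},{b,d,f}} {{e,f},{a,e,f}}
  W23: {{d},{a,d},{b,d},{c,d},{d,f},{a,c,d},{b,d,f}} {{a,f},{a,e,f}}
  W123: {{d},{a,d},{b,d},{c,d},{d,f},{a,c,d},{b,d,f}} {{a,e,f}}
C dims 3,7,2; δ0: rk 2, SNF 1^2; δ1: rk 2, SNF 1^2
degree 0: 3−2−0 = 1 → Ȟ^0 ≅ Z
degree 1: 7−2−2 = 3 → Ȟ^1 ≅ Z^3
degree 2: 2−0−2 = 0 → Ȟ^2 ≅ 0


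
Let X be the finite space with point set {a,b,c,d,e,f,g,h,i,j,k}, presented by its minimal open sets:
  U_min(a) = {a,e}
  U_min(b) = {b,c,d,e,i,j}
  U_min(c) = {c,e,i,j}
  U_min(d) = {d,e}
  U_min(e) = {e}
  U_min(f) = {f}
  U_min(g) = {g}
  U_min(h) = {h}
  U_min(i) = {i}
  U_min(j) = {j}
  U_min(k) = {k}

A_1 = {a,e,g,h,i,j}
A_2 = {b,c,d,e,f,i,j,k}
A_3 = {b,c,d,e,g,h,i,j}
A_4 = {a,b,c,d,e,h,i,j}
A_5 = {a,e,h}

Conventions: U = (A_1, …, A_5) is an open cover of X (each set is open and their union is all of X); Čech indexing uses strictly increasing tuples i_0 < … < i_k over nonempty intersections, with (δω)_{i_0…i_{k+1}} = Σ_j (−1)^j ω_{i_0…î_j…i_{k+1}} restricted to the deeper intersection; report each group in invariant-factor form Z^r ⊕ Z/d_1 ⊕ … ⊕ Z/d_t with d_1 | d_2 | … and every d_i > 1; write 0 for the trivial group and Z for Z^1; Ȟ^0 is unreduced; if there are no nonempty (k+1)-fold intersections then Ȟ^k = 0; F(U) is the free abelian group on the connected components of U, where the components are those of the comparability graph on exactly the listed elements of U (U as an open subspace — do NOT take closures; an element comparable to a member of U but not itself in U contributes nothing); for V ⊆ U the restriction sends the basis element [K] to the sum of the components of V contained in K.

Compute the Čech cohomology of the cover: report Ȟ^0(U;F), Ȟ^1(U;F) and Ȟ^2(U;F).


nonempty overlaps:
  A12={e,i,j} A13={e,g,h,i,j} A14={a,e,h,i,j} A15={a,e,h} A23={b,c,d,e,i,j} A24={b,c,d,e,i,j} A25={e} A34={b,c,d,e,h,i,j} A35={e,h} A45={a,e,h}
  A123={e,i,j} A124={e,i,j} A125={e} A134={e,h,i,j} A135={e,h} A145={a,e,h} A234={b,c,d,e,i,j} A235={e} A245={e} A345={e,h}
  A1234={e,i,j} A1235={e} A1245={e} A1345={e,h} A2345={e}
  A12345={e}
components per intersection:
  A1: {a,e} {g} {h} {i} {j}
  A2: {b,c,d,e,i,j} {f} {k}
  A3: {b,c,d,e,i,j} {g} {h}
  A4: {a,b,c,d,e,i,j} {h}
  A5: {a,e} {h}
  A12: {e} {i} {j}
  A13: {e} {g} {h} {i} {j}
  A14: {a,e} {h} {i} {j}
  A15: {a,e} {h}
  A23: {b,c,d,e,i,j}
  A24: {b,c,d,e,i,j}
  A25: {e}
  A34: {b,c,d,e,i,j} {h}
  A35: {e} {h}
  A45: {a,e} {h}
  A123: {e} {i} {j}
  A124: {e} {i} {j}
  A125: {e}
  A134: {e} {h} {i} {j}
  A135: {e} {h}
  A145: {a,e} {h}
  A234: {b,c,d,e,i,j}
  A235: {e}
  A245: {e}
  A345: {e} {h}
  A1234: {e} {i} {j}
  A1235: {e}
  A1245: {e}
  A1345: {e} {h}
  A2345: {e}
  A12345: {e}
C dims 15,23,20,8; δ0: rk 10, SNF 1^10; δ1: rk 13, SNF 1^13; δ2: rk 7, SNF 1^7
degree 0: 15−10−0 = 5 → Ȟ^0 ≅ Z^5
degree 1: 23−13−10 = 0 → Ȟ^1 ≅ 0
degree 2: 20−7−13 = 0 → Ȟ^2 ≅ 0

Ȟ^0 ≅ Z^5, Ȟ^1 ≅ 0 and Ȟ^2 ≅ 0


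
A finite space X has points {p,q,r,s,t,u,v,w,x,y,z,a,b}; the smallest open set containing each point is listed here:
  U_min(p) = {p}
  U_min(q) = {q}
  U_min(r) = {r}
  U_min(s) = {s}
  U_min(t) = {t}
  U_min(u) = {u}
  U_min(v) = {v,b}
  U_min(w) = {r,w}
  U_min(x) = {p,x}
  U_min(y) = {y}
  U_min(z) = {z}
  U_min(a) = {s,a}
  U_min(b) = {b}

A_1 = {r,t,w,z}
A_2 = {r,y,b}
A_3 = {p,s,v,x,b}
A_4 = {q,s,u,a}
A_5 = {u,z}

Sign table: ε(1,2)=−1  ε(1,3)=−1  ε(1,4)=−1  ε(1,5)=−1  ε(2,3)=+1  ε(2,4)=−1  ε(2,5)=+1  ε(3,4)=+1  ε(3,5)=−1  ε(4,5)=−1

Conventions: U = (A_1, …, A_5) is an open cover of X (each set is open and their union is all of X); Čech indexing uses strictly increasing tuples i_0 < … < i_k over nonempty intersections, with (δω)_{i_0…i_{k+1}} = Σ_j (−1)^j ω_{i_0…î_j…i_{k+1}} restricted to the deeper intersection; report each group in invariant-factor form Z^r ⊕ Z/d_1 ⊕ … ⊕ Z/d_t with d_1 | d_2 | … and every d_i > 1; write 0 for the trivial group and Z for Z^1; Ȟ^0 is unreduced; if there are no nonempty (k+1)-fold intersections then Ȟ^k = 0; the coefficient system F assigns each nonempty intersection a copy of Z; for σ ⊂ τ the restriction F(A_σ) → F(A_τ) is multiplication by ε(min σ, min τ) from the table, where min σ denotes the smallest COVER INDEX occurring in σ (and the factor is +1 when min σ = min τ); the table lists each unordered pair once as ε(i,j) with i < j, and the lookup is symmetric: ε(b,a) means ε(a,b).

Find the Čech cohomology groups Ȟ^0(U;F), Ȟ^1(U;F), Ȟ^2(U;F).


Ȟ^0(U;F) ≅ 0, Ȟ^1(U;F) ≅ Z/2, Ȟ^2(U;F) ≅ 0

intersection data:
  A12={r} A15={z} A23={b} A34={s} A45={u}
C dims 5,5; δ0: rk 5, SNF 1^4·2
Ȟ^0 = (5 − 5) − 0 = 0, so Ȟ^0 ≅ 0
Ȟ^1 = (5 − 0) − 5 = 0 plus torsion [2], so Ȟ^1 ≅ Z/2
Ȟ^2 = (0 − 0) − 0 = 0, so Ȟ^2 ≅ 0


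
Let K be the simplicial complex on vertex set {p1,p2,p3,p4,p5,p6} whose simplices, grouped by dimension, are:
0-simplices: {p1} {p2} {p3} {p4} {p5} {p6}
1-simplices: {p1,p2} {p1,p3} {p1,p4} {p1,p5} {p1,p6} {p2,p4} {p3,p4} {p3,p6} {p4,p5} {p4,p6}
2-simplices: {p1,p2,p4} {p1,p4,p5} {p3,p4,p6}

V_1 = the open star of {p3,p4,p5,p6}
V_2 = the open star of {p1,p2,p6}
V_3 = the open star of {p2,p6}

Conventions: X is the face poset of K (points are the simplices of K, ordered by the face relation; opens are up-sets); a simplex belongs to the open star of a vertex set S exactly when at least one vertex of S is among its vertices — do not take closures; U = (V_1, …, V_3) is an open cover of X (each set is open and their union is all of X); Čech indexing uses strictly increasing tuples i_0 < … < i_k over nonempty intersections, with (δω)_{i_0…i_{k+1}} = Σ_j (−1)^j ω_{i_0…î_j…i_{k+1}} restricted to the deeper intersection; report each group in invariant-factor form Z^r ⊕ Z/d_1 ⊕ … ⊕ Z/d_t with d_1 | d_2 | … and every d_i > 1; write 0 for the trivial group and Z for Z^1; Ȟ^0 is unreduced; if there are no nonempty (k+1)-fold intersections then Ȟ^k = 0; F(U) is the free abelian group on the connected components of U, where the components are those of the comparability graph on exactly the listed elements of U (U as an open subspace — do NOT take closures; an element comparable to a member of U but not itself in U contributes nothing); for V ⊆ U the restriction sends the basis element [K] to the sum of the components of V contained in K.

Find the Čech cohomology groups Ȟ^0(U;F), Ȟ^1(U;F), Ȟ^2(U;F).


Ȟ^0 = Z,  Ȟ^1 = Z^2,  Ȟ^2 = 0

cover nerve:
  V1={{p3},{p4},{p5},{p6},{p1,p3},{p1,p4},{p1,p5},{p1,p6},{p2,p4},{p3,p4},{p3,p6},{p4,p5},{p4,p6},{p1,p2,p4},{p1,p4,p5},{p3,p4,p6}} V2={{p1},{p2},{p6},{p1,p2},{p1,p3},{p1,p4},{p1,p5},{p1,p6},{p2,p4},{p3,p6},{p4,p6},{p1,p2,p4},{p1,p4,p5},{p3,p4,p6}} V3={{p2},{p6},{p1,p2},{p1,p6},{p2,p4},{p3,p6},{p4,p6},{p1,p2,p4},{p3,p4,p6}}
  V12={{p6},{p1,p3},{p1,p4},{p1,p5},{p1,p6},{p2,p4},{p3,p6},{p4,p6},{p1,p2,p4},{p1,p4,p5},{p3,p4,p6}} V13={{p6},{p1,p6},{p2,p4},{p3,p6},{p4,p6},{p1,p2,p4},{p3,p4,p6}} V23={{p2},{p6},{p1,p2},{p1,p6},{p2,p4},{p3,p6},{p4,p6},{p1,p2,p4},{p3,p4,p6}}
  V123={{p6},{p1,p6},{p2,p4},{p3,p6},{p4,p6},{p1,p2,p4},{p3,p4,p6}}
components per intersection:
  V1: {{p3},{p4},{p5},{p6},{p1,p3},{p1,p4},{p1,p5},{p1,p6},{p2,p4},{p3,p4},{p3,p6},{p4,p5},{p4,p6},{p1,p2,p4},{p1,p4,p5},{p3,p4,p6}}
  V2: {{p1},{p2},{p6},{p1,p2},{p1,p3},{p1,p4},{p1,p5},{p1,p6},{p2,p4},{p3,p6},{p4,p6},{p1,p2,p4},{p1,p4,p5},{p3,p4,p6}}
  V3: {{p2},{p1,p2},{p2,p4},{p1,p2,p4}} {{p6},{p1,p6},{p3,p6},{p4,p6},{p3,p4,p6}}
  V12: {{p6},{p1,p6},{p3,p6},{p4,p6},{p3,p4,p6}} {{p1,p3}} {{p1,p4},{p1,p5},{p2,p4},{p1,p2,p4},{p1,p4,p5}}
  V13: {{p6},{p1,p6},{p3,p6},{p4,p6},{p3,p4,p6}} {{p2,p4},{p1,p2,p4}}
  V23: {{p2},{p1,p2},{p2,p4},{p1,p2,p4}} {{p6},{p1,p6},{p3,p6},{p4,p6},{p3,p4,p6}}
  V123: {{p6},{p1,p6},{p3,p6},{p4,p6},{p3,p4,p6}} {{p2,p4},{p1,p2,p4}}
C dims 4,7,2; δ0: rk 3, SNF 1^3; δ1: rk 2, SNF 1^2
Ȟ^0: (4−3)−0=1 ⇒ Z
Ȟ^1: (7−2)−3=2 ⇒ Z^2
Ȟ^2: (2−0)−2=0 ⇒ 0


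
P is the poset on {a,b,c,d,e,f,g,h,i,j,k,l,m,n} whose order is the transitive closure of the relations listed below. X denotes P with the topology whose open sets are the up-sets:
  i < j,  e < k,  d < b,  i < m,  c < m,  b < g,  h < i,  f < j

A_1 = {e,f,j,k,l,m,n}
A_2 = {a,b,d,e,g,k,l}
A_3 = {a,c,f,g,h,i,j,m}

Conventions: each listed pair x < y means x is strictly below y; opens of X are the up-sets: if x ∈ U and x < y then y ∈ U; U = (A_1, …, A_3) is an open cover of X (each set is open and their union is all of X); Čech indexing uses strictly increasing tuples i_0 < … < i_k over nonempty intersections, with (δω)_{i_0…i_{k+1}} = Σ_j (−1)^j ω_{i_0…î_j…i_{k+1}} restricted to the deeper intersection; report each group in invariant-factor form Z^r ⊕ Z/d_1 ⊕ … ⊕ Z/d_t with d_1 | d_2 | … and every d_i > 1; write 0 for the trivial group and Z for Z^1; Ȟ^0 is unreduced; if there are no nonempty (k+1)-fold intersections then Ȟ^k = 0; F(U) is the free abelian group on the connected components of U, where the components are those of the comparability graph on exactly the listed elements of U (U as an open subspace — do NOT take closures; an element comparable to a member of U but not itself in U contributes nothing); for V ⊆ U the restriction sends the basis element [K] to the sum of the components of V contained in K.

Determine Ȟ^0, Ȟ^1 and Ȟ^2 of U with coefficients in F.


nerve of the cover:
  A12={e,k,l} A13={f,j,m} A23={a,g}
components per intersection:
  A1: {e,k} {f,j} {l} {m} {n}
  A2: {a} {b,d,g} {e,k} {l}
  A3: {a} {c,f,h,i,j,m} {g}
  A12: {e,k} {l}
  A13: {f,j} {m}
  A23: {a} {g}
C dims 12,6; δ0: rk 6, SNF 1^6
Ȟ^0 = (12 − 6) − 0 = 6, so Ȟ^0 ≅ Z^6
Ȟ^1 = (6 − 0) − 6 = 0, so Ȟ^1 ≅ 0
Ȟ^2 = (0 − 0) − 0 = 0, so Ȟ^2 ≅ 0

Ȟ^0(U;F) ≅ Z^6, Ȟ^1(U;F) ≅ 0, Ȟ^2(U;F) ≅ 0


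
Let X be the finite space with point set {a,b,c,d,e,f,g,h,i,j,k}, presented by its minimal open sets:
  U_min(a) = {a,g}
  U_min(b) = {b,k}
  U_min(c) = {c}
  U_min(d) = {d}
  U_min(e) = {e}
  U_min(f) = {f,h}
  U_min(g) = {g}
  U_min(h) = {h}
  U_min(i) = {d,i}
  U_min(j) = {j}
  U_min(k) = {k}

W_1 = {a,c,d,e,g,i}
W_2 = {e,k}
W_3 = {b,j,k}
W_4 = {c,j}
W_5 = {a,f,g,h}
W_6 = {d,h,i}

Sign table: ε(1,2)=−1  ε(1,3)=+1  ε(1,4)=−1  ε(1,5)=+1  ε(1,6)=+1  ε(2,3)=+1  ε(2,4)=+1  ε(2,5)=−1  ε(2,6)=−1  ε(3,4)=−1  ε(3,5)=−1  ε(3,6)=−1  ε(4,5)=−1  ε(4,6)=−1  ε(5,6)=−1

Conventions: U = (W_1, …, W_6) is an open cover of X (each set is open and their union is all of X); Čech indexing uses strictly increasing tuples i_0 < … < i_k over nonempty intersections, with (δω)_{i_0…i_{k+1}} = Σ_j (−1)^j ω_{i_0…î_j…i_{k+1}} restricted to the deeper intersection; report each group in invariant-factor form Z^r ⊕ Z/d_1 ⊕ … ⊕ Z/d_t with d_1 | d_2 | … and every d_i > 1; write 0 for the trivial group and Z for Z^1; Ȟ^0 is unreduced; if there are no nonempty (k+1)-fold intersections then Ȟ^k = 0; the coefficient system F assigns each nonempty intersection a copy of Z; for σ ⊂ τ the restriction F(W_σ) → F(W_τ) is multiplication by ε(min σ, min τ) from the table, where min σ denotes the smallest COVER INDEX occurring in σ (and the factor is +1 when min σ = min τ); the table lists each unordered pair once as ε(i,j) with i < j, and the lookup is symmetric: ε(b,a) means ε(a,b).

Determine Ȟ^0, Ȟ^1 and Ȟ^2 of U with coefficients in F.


nonempty intersections:
  W12={e} W14={c} W15={a,g} W16={d,i} W23={k} W34={j} W56={h}
C dims 6,7; δ0: rk 6, SNF 1^5·2
Ȟ^0: (6−6)−0=0 ⇒ 0
Ȟ^1: (7−0)−6=1 plus torsion [2] ⇒ Z ⊕ Z/2
Ȟ^2: (0−0)−0=0 ⇒ 0

Ȟ^0(U;F) ≅ 0; Ȟ^1(U;F) ≅ Z ⊕ Z/2; Ȟ^2(U;F) ≅ 0


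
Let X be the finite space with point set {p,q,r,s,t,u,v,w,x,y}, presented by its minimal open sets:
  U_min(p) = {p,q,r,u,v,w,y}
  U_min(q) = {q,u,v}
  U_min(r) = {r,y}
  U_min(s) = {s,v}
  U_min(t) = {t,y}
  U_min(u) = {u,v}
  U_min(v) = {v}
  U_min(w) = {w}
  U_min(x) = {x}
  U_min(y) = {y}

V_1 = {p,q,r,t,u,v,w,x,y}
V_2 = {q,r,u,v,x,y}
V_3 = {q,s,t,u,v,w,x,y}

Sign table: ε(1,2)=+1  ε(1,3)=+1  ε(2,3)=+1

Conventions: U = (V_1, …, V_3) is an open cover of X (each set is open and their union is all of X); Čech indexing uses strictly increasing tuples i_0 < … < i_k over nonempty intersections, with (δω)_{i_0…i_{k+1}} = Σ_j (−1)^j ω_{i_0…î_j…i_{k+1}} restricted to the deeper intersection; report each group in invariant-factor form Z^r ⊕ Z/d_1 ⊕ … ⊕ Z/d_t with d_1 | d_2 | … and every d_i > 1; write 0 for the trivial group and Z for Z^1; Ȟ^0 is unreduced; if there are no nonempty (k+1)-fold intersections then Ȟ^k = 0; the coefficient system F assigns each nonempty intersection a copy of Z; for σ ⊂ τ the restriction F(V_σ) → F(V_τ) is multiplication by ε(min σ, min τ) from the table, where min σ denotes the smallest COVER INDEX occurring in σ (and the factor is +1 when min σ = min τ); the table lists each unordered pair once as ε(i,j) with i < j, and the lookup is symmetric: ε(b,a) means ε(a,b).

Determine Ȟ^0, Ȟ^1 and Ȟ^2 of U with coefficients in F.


cover nerve:
  V12={q,r,u,v,x,y} V13={q,t,u,v,w,x,y} V23={q,u,v,x,y}
  V123={q,u,v,x,y}
C dims 3,3,1; δ0: rk 2, SNF 1^2; δ1: rk 1, SNF 1^1
Ȟ^0: (3−2)−0=1 ⇒ Z
Ȟ^1: (3−1)−2=0 ⇒ 0
Ȟ^2: (1−0)−1=0 ⇒ 0

Ȟ^0(U;F) ≅ Z,  Ȟ^1(U;F) ≅ 0,  Ȟ^2(U;F) ≅ 0


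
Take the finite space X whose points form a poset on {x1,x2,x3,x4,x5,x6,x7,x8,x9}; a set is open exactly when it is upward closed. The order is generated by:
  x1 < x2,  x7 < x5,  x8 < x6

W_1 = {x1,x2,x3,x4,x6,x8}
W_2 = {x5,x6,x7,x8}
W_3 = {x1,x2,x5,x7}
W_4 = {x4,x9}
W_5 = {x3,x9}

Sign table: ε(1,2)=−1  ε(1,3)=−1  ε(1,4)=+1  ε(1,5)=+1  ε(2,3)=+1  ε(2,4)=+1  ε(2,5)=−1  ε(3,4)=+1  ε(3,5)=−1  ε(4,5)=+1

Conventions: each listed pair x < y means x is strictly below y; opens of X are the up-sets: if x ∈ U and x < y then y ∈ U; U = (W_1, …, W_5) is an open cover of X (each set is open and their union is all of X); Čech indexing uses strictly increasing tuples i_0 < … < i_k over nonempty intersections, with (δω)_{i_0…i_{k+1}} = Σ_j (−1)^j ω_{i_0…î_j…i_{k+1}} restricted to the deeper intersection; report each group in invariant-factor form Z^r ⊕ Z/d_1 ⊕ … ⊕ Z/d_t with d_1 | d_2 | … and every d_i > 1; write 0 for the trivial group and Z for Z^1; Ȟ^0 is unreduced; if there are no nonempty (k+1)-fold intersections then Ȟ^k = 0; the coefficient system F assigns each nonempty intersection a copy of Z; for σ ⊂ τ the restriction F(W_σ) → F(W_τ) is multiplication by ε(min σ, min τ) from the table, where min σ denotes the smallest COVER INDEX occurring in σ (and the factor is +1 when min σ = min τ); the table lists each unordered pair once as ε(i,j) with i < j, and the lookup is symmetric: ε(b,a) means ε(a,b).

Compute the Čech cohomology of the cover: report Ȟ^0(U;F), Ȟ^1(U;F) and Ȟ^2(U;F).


nonempty intersections:
  W12={x6,x8} W13={x1,x2} W14={x4} W15={x3} W23={x5,x7} W45={x9}
C dims 5,6; δ0: rk 4, SNF 1^4
Ȟ^0: (5−4)−0=1 ⇒ Z
Ȟ^1: (6−0)−4=2 ⇒ Z^2
Ȟ^2: (0−0)−0=0 ⇒ 0

Ȟ^0 = Z, Ȟ^1 = Z^2, Ȟ^2 = 0


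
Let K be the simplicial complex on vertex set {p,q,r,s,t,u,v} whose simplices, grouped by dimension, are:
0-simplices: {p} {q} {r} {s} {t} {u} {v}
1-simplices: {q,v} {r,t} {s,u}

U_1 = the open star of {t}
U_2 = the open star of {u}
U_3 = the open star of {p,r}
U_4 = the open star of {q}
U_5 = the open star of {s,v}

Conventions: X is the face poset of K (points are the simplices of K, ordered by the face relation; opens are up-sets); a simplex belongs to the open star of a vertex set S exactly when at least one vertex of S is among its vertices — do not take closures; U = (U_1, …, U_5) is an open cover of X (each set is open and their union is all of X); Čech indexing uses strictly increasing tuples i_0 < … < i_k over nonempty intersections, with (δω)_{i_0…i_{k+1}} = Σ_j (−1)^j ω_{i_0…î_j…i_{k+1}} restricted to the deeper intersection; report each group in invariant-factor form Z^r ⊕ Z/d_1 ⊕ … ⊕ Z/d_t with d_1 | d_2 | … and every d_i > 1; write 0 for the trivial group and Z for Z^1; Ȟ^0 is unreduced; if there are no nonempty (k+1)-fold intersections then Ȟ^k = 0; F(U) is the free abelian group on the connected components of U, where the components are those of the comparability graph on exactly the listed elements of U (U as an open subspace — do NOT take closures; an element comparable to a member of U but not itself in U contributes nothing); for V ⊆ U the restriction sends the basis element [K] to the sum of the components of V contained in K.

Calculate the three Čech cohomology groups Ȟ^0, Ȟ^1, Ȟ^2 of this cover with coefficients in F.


Ȟ^0 ≅ Z^4; Ȟ^1 ≅ 0; Ȟ^2 ≅ 0

cover nerve:
  U1={{t},{r,t}} U2={{u},{s,u}} U3={{p},{r},{r,t}} U4={{q},{q,v}} U5={{s},{v},{q,v},{s,u}}
  U13={{r,t}} U25={{s,u}} U45={{q,v}}
components per intersection:
  U1: {{t},{r,t}}
  U2: {{u},{s,u}}
  U3: {{p}} {{r},{r,t}}
  U4: {{q},{q,v}}
  U5: {{s},{s,u}} {{v},{q,v}}
  U13: {{r,t}}
  U25: {{s,u}}
  U45: {{q,v}}
C dims 7,3; δ0: rk 3, SNF 1^3
Ȟ^0: (7−3)−0=4 ⇒ Z^4
Ȟ^1: (3−0)−3=0 ⇒ 0
Ȟ^2: (0−0)−0=0 ⇒ 0


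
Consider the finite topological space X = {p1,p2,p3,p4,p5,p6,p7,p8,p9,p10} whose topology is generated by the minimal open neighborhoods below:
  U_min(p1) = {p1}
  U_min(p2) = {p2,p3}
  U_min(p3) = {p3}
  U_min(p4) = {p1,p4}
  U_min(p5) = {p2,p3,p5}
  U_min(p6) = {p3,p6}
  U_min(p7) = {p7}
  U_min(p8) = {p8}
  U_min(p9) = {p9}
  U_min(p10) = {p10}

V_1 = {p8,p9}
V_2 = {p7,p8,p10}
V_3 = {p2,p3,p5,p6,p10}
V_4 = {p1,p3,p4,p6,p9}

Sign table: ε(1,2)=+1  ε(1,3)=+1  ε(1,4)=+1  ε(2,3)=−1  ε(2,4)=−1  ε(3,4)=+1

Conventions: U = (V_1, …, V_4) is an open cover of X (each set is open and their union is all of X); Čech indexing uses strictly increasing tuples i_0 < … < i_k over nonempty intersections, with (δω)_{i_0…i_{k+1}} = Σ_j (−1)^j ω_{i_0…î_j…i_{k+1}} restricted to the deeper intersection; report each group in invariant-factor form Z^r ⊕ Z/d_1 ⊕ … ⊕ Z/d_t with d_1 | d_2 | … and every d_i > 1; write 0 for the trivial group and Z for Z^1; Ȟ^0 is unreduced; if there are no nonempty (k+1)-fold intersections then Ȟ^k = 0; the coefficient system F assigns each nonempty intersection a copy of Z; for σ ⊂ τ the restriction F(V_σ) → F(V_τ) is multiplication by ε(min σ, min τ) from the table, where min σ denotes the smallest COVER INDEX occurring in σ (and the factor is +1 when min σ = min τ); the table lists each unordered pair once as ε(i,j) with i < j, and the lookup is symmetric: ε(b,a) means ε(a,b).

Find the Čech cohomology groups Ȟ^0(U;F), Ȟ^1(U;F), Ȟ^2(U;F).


nonempty overlaps:
  V12={p8} V14={p9} V23={p10} V34={p3,p6}
C dims 4,4; δ0: rk 4, SNF 1^3·2
degree 0: 4−4−0 = 0 → Ȟ^0 ≅ 0
degree 1: 4−0−4 = 0 plus torsion [2] → Ȟ^1 ≅ Z/2
degree 2: 0−0−0 = 0 → Ȟ^2 ≅ 0

Ȟ^0 = 0; Ȟ^1 = Z/2; Ȟ^2 = 0


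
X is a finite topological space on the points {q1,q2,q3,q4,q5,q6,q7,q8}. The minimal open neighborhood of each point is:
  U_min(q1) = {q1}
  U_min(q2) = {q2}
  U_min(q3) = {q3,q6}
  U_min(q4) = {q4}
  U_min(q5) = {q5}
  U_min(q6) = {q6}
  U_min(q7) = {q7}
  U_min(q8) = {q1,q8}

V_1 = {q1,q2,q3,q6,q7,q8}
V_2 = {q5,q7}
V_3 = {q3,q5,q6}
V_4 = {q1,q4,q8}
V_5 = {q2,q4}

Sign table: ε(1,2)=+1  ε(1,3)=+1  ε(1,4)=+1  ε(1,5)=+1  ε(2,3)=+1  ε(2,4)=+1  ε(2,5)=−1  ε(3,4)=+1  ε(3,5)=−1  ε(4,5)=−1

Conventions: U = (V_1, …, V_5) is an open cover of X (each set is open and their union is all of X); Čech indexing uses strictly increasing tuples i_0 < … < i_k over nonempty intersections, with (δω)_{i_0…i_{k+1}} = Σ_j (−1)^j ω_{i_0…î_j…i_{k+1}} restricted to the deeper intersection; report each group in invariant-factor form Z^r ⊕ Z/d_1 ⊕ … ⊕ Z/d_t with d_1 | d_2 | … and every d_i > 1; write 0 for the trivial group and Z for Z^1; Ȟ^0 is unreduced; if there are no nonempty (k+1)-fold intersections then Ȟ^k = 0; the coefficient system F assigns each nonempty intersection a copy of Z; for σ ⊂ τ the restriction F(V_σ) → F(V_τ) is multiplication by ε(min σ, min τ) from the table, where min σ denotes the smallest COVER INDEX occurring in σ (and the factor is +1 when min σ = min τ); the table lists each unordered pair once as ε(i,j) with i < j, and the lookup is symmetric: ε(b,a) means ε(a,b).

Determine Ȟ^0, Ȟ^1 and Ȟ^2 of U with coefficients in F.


nerve of the cover:
  V12={q7} V13={q3,q6} V14={q1,q8} V15={q2} V23={q5} V45={q4}
C dims 5,6; δ0: rk 5, SNF 1^4·2
Ȟ^0 = (5 − 5) − 0 = 0, so Ȟ^0 ≅ 0
Ȟ^1 = (6 − 0) − 5 = 1 plus torsion [2], so Ȟ^1 ≅ Z ⊕ Z/2
Ȟ^2 = (0 − 0) − 0 = 0, so Ȟ^2 ≅ 0

Ȟ^0(U;F) ≅ 0; Ȟ^1(U;F) ≅ Z ⊕ Z/2; Ȟ^2(U;F) ≅ 0


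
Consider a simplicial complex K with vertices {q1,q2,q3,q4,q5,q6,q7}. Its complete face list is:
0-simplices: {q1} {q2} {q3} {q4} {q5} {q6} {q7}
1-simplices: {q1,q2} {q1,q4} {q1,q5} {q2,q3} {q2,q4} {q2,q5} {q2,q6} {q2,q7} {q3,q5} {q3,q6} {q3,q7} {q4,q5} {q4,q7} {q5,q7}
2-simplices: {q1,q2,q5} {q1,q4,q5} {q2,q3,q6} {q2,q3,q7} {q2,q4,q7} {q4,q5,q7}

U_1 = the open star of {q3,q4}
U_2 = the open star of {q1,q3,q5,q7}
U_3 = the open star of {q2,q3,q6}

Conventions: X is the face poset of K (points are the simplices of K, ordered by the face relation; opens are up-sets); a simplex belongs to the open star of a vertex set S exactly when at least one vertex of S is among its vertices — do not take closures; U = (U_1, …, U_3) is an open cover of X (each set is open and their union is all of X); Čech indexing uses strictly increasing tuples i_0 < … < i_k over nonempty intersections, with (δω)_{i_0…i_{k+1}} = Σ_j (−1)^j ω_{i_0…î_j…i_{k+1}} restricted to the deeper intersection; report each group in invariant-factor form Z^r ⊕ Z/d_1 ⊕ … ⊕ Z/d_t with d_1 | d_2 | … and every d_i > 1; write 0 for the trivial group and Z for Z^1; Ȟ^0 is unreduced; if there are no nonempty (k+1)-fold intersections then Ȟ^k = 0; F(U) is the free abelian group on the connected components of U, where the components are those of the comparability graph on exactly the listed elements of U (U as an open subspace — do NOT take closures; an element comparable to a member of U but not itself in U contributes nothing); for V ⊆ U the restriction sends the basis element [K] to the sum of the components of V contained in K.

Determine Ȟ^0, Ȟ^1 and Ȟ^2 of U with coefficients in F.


Ȟ^0(U;F) ≅ Z, Ȟ^1(U;F) ≅ Z and Ȟ^2(U;F) ≅ 0

nonempty intersections:
  U1={{q3},{q4},{q1,q4},{q2,q3},{q2,q4},{q3,q5},{q3,q6},{q3,q7},{q4,q5},{q4,q7},{q1,q4,q5},{q2,q3,q6},{q2,q3,q7},{q2,q4,q7},{q4,q5,q7}} U2={{q1},{q3},{q5},{q7},{q1,q2},{q1,q4},{q1,q5},{q2,q3},{q2,q5},{q2,q7},{q3,q5},{q3,q6},{q3,q7},{q4,q5},{q4,q7},{q5,q7},{q1,q2,q5},{q1,q4,q5},{q2,q3,q6},{q2,q3,q7},{q2,q4,q7},{q4,q5,q7}} U3={{q2},{q3},{q6},{q1,q2},{q2,q3},{q2,q4},{q2,q5},{q2,q6},{q2,q7},{q3,q5},{q3,q6},{q3,q7},{q1,q2,q5},{q2,q3,q6},{q2,q3,q7},{q2,q4,q7}}
  U12={{q3},{q1,q4},{q2,q3},{q3,q5},{q3,q6},{q3,q7},{q4,q5},{q4,q7},{q1,q4,q5},{q2,q3,q6},{q2,q3,q7},{q2,q4,q7},{q4,q5,q7}} U13={{q3},{q2,q3},{q2,q4},{q3,q5},{q3,q6},{q3,q7},{q2,q3,q6},{q2,q3,q7},{q2,q4,q7}} U23={{q3},{q1,q2},{q2,q3},{q2,q5},{q2,q7},{q3,q5},{q3,q6},{q3,q7},{q1,q2,q5},{q2,q3,q6},{q2,q3,q7},{q2,q4,q7}}
  U123={{q3},{q2,q3},{q3,q5},{q3,q6},{q3,q7},{q2,q3,q6},{q2,q3,q7},{q2,q4,q7}}
components per intersection:
  U1: {{q3},{q2,q3},{q3,q5},{q3,q6},{q3,q7},{q2,q3,q6},{q2,q3,q7}} {{q4},{q1,q4},{q2,q4},{q4,q5},{q4,q7},{q1,q4,q5},{q2,q4,q7},{q4,q5,q7}}
  U2: {{q1},{q3},{q5},{q7},{q1,q2},{q1,q4},{q1,q5},{q2,q3},{q2,q5},{q2,q7},{q3,q5},{q3,q6},{q3,q7},{q4,q5},{q4,q7},{q5,q7},{q1,q2,q5},{q1,q4,q5},{q2,q3,q6},{q2,q3,q7},{q2,q4,q7},{q4,q5,q7}}
  U3: {{q2},{q3},{q6},{q1,q2},{q2,q3},{q2,q4},{q2,q5},{q2,q6},{q2,q7},{q3,q5},{q3,q6},{q3,q7},{q1,q2,q5},{q2,q3,q6},{q2,q3,q7},{q2,q4,q7}}
  U12: {{q3},{q2,q3},{q3,q5},{q3,q6},{q3,q7},{q2,q3,q6},{q2,q3,q7}} {{q1,q4},{q4,q5},{q4,q7},{q1,q4,q5},{q2,q4,q7},{q4,q5,q7}}
  U13: {{q3},{q2,q3},{q3,q5},{q3,q6},{q3,q7},{q2,q3,q6},{q2,q3,q7}} {{q2,q4},{q2,q4,q7}}
  U23: {{q3},{q2,q3},{q2,q7},{q3,q5},{q3,q6},{q3,q7},{q2,q3,q6},{q2,q3,q7},{q2,q4,q7}} {{q1,q2},{q2,q5},{q1,q2,q5}}
  U123: {{q3},{q2,q3},{q3,q5},{q3,q6},{q3,q7},{q2,q3,q6},{q2,q3,q7}} {{q2,q4,q7}}
C dims 4,6,2; δ0: rk 3, SNF 1^3; δ1: rk 2, SNF 1^2
Ȟ^0: (4−3)−0=1 ⇒ Z
Ȟ^1: (6−2)−3=1 ⇒ Z
Ȟ^2: (2−0)−2=0 ⇒ 0


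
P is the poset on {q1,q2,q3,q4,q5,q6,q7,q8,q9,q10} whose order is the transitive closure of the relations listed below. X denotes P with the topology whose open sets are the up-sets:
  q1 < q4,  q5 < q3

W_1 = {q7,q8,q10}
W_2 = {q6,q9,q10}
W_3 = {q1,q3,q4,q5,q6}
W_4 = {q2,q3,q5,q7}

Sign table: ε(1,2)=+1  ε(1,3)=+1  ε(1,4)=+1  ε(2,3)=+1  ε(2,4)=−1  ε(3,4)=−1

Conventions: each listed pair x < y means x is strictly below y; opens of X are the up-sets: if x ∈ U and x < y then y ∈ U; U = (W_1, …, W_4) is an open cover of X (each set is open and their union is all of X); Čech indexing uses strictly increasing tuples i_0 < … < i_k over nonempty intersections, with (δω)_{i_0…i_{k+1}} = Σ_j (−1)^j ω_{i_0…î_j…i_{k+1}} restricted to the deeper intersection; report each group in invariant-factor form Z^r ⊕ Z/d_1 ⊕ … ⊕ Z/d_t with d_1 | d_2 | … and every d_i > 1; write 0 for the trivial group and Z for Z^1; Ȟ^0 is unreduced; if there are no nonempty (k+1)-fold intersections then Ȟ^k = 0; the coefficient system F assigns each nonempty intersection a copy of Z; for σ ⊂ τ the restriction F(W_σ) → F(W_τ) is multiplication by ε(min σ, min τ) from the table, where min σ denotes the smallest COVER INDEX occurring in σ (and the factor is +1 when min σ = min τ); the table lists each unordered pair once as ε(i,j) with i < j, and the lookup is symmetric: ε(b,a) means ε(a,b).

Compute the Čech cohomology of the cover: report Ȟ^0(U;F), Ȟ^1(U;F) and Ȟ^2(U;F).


Ȟ^0 ≅ 0, Ȟ^1 ≅ Z/2 and Ȟ^2 ≅ 0

nerve of the cover:
  W12={q10} W14={q7} W23={q6} W34={q3,q5}
C dims 4,4; δ0: rk 4, SNF 1^3·2
Ȟ^0 = (4 − 4) − 0 = 0, so Ȟ^0 ≅ 0
Ȟ^1 = (4 − 0) − 4 = 0 plus torsion [2], so Ȟ^1 ≅ Z/2
Ȟ^2 = (0 − 0) − 0 = 0, so Ȟ^2 ≅ 0


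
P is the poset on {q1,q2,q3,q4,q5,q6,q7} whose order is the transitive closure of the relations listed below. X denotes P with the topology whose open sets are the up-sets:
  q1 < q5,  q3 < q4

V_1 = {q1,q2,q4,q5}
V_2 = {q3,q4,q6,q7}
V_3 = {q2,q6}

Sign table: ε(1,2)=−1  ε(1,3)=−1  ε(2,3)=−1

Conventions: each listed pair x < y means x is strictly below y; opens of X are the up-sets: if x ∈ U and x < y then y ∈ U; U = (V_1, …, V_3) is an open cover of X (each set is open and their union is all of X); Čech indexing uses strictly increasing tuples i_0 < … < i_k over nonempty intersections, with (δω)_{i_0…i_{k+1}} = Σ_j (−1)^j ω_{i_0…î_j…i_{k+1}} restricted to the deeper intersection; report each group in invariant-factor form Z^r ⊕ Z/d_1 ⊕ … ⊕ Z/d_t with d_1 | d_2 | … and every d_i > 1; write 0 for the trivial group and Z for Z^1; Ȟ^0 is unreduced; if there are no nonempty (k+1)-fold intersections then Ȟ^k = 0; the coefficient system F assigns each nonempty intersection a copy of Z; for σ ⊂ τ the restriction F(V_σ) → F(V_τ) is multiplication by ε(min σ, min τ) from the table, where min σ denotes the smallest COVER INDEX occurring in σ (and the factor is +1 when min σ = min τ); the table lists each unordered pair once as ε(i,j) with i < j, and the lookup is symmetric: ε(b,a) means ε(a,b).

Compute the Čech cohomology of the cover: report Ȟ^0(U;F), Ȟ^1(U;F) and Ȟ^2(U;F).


cover nerve:
  V12={q4} V13={q2} V23={q6}
C dims 3,3; δ0: rk 3, SNF 1^2·2
Ȟ^0: (3−3)−0=0 ⇒ 0
Ȟ^1: (3−0)−3=0 plus torsion [2] ⇒ Z/2
Ȟ^2: (0−0)−0=0 ⇒ 0

Ȟ^0 = 0, Ȟ^1 = Z/2 and Ȟ^2 = 0


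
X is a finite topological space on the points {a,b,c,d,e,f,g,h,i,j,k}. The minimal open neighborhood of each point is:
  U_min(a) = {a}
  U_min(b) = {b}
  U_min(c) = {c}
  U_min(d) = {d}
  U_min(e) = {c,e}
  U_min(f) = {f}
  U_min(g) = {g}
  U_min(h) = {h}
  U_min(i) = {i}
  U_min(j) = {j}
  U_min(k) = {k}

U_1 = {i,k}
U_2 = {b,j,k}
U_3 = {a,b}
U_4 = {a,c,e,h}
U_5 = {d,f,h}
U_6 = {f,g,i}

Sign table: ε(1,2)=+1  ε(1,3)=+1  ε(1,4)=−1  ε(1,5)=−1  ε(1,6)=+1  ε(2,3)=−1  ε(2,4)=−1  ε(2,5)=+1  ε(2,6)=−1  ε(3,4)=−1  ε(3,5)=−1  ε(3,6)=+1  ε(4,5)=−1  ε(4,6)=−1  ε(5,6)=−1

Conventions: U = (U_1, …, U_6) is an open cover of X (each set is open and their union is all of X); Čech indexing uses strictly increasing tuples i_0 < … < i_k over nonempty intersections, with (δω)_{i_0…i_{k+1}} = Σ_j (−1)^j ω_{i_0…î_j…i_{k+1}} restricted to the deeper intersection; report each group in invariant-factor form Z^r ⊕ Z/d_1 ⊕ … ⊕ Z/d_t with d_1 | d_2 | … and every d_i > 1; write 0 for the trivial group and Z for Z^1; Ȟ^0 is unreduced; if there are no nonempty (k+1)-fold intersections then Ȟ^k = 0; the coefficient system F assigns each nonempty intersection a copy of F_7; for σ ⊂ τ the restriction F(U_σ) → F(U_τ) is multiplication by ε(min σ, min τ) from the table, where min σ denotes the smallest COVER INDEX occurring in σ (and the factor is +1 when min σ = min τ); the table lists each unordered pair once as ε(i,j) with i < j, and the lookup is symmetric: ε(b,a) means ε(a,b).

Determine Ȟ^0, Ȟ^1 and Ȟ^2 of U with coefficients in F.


intersection data:
  U12={k} U16={i} U23={b} U34={a} U45={h} U56={f}
C dims 6,6; δ0: rk_F7 5
Ȟ^0 = (6 − 5) − 0 = 1, so Ȟ^0 ≅ Z/7
Ȟ^1 = (6 − 0) − 5 = 1, so Ȟ^1 ≅ Z/7
Ȟ^2 = (0 − 0) − 0 = 0, so Ȟ^2 ≅ 0

Ȟ^0 ≅ Z/7, Ȟ^1 ≅ Z/7 and Ȟ^2 ≅ 0


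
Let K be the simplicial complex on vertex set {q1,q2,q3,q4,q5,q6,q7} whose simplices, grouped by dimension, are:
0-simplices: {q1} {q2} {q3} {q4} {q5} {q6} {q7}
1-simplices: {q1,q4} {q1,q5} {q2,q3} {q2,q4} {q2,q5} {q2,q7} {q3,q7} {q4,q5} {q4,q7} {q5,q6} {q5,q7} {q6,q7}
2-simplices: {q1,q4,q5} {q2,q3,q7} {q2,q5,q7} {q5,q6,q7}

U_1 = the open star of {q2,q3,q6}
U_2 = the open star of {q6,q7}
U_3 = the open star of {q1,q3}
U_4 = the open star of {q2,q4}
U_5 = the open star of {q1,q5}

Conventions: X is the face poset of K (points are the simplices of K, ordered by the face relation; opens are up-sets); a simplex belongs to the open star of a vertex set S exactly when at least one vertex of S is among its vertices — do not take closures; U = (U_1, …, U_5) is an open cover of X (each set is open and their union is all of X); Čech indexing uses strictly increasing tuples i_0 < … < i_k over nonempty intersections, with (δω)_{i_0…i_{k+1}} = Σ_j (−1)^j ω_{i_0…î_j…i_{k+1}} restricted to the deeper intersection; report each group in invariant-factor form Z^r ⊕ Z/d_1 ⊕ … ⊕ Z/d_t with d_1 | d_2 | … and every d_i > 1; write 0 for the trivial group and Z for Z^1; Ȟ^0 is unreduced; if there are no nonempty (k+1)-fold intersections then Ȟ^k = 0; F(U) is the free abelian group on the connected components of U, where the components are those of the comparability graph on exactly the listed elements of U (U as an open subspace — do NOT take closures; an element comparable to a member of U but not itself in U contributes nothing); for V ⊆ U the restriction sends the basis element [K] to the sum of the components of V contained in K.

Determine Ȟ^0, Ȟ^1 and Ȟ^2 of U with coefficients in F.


Ȟ^0(U;F) ≅ Z,  Ȟ^1(U;F) ≅ Z^2,  Ȟ^2(U;F) ≅ 0

cover nerve:
  U1={{q2},{q3},{q6},{q2,q3},{q2,q4},{q2,q5},{q2,q7},{q3,q7},{q5,q6},{q6,q7},{q2,q3,q7},{q2,q5,q7},{q5,q6,q7}} U2={{q6},{q7},{q2,q7},{q3,q7},{q4,q7},{q5,q6},{q5,q7},{q6,q7},{q2,q3,q7},{q2,q5,q7},{q5,q6,q7}} U3={{q1},{q3},{q1,q4},{q1,q5},{q2,q3},{q3,q7},{q1,q4,q5},{q2,q3,q7}} U4={{q2},{q4},{q1,q4},{q2,q3},{q2,q4},{q2,q5},{q2,q7},{q4,q5},{q4,q7},{q1,q4,q5},{q2,q3,q7},{q2,q5,q7}} U5={{q1},{q5},{q1,q4},{q1,q5},{q2,q5},{q4,q5},{q5,q6},{q5,q7},{q1,q4,q5},{q2,q5,q7},{q5,q6,q7}}
  U12={{q6},{q2,q7},{q3,q7},{q5,q6},{q6,q7},{q2,q3,q7},{q2,q5,q7},{q5,q6,q7}} U13={{q3},{q2,q3},{q3,q7},{q2,q3,q7}} U14={{q2},{q2,q3},{q2,q4},{q2,q5},{q2,q7},{q2,q3,q7},{q2,q5,q7}} U15={{q2,q5},{q5,q6},{q2,q5,q7},{q5,q6,q7}} U23={{q3,q7},{q2,q3,q7}} U24={{q2,q7},{q4,q7},{q2,q3,q7},{q2,q5,q7}} U25={{q5,q6},{q5,q7},{q2,q5,q7},{q5,q6,q7}} U34={{q1,q4},{q2,q3},{q1,q4,q5},{q2,q3,q7}} U35={{q1},{q1,q4},{q1,q5},{q1,q4,q5}} U45={{q1,q4},{q2,q5},{q4,q5},{q1,q4,q5},{q2,q5,q7}}
  U123={{q3,q7},{q2,q3,q7}} U124={{q2,q7},{q2,q3,q7},{q2,q5,q7}} U125={{q5,q6},{q2,q5,q7},{q5,q6,q7}} U134={{q2,q3},{q2,q3,q7}} U145={{q2,q5},{q2,q5,q7}} U234={{q2,q3,q7}} U245={{q2,q5,q7}} U345={{q1,q4},{q1,q4,q5}}
  U1234={{q2,q3,q7}} U1245={{q2,q5,q7}}
components per intersection:
  U1: {{q2},{q3},{q2,q3},{q2,q4},{q2,q5},{q2,q7},{q3,q7},{q2,q3,q7},{q2,q5,q7}} {{q6},{q5,q6},{q6,q7},{q5,q6,q7}}
  U2: {{q6},{q7},{q2,q7},{q3,q7},{q4,q7},{q5,q6},{q5,q7},{q6,q7},{q2,q3,q7},{q2,q5,q7},{q5,q6,q7}}
  U3: {{q1},{q1,q4},{q1,q5},{q1,q4,q5}} {{q3},{q2,q3},{q3,q7},{q2,q3,q7}}
  U4: {{q2},{q4},{q1,q4},{q2,q3},{q2,q4},{q2,q5},{q2,q7},{q4,q5},{q4,q7},{q1,q4,q5},{q2,q3,q7},{q2,q5,q7}}
  U5: {{q1},{q5},{q1,q4},{q1,q5},{q2,q5},{q4,q5},{q5,q6},{q5,q7},{q1,q4,q5},{q2,q5,q7},{q5,q6,q7}}
  U12: {{q6},{q5,q6},{q6,q7},{q5,q6,q7}} {{q2,q7},{q3,q7},{q2,q3,q7},{q2,q5,q7}}
  U13: {{q3},{q2,q3},{q3,q7},{q2,q3,q7}}
  U14: {{q2},{q2,q3},{q2,q4},{q2,q5},{q2,q7},{q2,q3,q7},{q2,q5,q7}}
  U15: {{q2,q5},{q2,q5,q7}} {{q5,q6},{q5,q6,q7}}
  U23: {{q3,q7},{q2,q3,q7}}
  U24: {{q2,q7},{q2,q3,q7},{q2,q5,q7}} {{q4,q7}}
  U25: {{q5,q6},{q5,q7},{q2,q5,q7},{q5,q6,q7}}
  U34: {{q1,q4},{q1,q4,q5}} {{q2,q3},{q2,q3,q7}}
  U35: {{q1},{q1,q4},{q1,q5},{q1,q4,q5}}
  U45: {{q1,q4},{q4,q5},{q1,q4,q5}} {{q2,q5},{q2,q5,q7}}
  U123: {{q3,q7},{q2,q3,q7}}
  U124: {{q2,q7},{q2,q3,q7},{q2,q5,q7}}
  U125: {{q5,q6},{q5,q6,q7}} {{q2,q5,q7}}
  U134: {{q2,q3},{q2,q3,q7}}
  U145: {{q2,q5},{q2,q5,q7}}
  U234: {{q2,q3,q7}}
  U245: {{q2,q5,q7}}
  U345: {{q1,q4},{q1,q4,q5}}
  U1234: {{q2,q3,q7}}
  U1245: {{q2,q5,q7}}
C dims 7,15,9,2; δ0: rk 6, SNF 1^6; δ1: rk 7, SNF 1^7; δ2: rk 2, SNF 1^2
Ȟ^0: (7−6)−0=1 ⇒ Z
Ȟ^1: (15−7)−6=2 ⇒ Z^2
Ȟ^2: (9−2)−7=0 ⇒ 0
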